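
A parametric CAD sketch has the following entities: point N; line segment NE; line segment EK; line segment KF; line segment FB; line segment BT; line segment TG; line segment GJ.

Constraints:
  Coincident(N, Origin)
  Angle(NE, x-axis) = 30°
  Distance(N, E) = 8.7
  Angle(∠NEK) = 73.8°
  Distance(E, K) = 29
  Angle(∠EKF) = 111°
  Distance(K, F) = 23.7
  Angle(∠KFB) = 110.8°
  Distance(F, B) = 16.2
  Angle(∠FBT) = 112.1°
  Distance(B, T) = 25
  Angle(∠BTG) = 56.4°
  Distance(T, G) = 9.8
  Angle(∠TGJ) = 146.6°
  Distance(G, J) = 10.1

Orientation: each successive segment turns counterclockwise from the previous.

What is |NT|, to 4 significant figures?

13.58

N is at the origin; NE runs at 30.0° with length 8.7, so E = (7.534, 4.350). ∠NEK = 73.8° gives EK at 136.2° from the x-axis; with |EK| = 29.0, K = (-13.40, 24.42). ∠EKF = 111.0° gives KF at -154.8° from the x-axis; with |KF| = 23.7, F = (-34.84, 14.33). ∠KFB = 110.8° gives FB at -85.60° from the x-axis; with |FB| = 16.2, B = (-33.60, -1.821). ∠FBT = 112.1° gives BT at -17.70° from the x-axis; with |BT| = 25.0, T = (-9.782, -9.422). Then |NT| = |T − N| = 13.58.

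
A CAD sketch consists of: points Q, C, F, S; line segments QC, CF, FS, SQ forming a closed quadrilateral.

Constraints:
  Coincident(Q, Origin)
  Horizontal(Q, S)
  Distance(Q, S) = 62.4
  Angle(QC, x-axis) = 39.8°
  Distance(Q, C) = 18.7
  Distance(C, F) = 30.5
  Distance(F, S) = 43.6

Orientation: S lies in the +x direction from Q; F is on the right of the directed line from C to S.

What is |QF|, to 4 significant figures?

28.42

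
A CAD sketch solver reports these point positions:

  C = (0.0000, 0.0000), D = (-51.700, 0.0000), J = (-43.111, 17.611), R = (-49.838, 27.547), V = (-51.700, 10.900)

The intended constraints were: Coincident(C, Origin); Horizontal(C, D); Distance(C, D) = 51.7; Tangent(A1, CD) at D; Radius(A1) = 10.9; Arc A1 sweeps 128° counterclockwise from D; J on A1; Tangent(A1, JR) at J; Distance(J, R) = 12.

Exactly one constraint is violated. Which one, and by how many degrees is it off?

Tangent(A1, JR) at J — off by 3.90°.

C = (0.00, 0.00) ✓; C.y = 0.00, D.y = 0.00 ✓; |CD| = 51.70 ✓; ∠(VD, DC) = 90.00° ✓; |VD| = 10.90 ✓; bearing(V→J) − bearing(V→D) = 128.0° ✓; |VJ| = 10.90 ✓; ∠(VJ, JR) = 93.90° ✗; |JR| = 12.00 ✓.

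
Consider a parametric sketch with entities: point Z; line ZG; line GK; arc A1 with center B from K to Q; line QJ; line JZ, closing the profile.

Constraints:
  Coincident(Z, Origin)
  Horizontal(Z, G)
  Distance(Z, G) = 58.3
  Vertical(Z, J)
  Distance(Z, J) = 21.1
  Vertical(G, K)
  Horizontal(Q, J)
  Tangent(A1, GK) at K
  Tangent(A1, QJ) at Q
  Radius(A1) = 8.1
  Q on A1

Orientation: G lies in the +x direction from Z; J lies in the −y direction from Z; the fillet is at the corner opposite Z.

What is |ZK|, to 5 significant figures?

59.732

Z is at the origin; ZG is horizontal with |ZG| = 58.3 and G on the +x side, so G = (58.300, 0.0000). Z and J share the same x with |ZJ| = 21.1 and J on the −y side, so J = (0.0000, -21.100). The virtual corner opposite Z is at (58.300, -21.100). Since A1 is tangent to GK there, BK ⟂ GK and tangency of A1 to QJ means the radius BQ is perpendicular to QJ, with radius 8.1, so the center B sits 8.1 in from both sides at B = (50.200, -13.000). That places the tangent points at K = (58.300, -13.000) on GK and Q = (50.200, -21.100) on QJ. Then |ZK| = |K − Z| = 59.732.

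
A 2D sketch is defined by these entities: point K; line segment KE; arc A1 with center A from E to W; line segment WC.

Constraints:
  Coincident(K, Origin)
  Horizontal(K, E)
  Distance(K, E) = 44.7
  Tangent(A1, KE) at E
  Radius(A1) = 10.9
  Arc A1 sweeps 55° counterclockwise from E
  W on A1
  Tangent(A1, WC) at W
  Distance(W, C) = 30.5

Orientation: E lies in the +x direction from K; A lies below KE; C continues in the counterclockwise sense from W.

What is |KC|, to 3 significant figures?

34.8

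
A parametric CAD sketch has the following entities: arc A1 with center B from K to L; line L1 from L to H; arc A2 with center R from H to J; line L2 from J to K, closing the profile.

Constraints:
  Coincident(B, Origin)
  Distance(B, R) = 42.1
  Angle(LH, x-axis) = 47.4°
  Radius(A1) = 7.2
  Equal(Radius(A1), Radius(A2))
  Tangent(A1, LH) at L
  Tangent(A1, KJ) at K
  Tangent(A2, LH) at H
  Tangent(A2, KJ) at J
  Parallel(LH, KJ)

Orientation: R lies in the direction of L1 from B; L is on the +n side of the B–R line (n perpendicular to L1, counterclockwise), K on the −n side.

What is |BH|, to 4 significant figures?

42.71

The slot axis is L1's direction at 47.4°, so u = (cos 47.4°, sin 47.4°) = (0.6769, 0.7361) and n = (−sin 47.4°, cos 47.4°) = (-0.7361, 0.6769). B is at the origin and R lies 42.1 along u from B, so R = 42.1·u = (28.50, 30.99). Tangency of A1 to both parallel lines with radius 7.2 puts L and K at B ± 7.2·n: L = (-5.300, 4.874), K = (5.300, -4.874). Equal radii place H and J the same way about R: H = R + 7.2·n = (23.20, 35.86), J = R − 7.2·n = (33.80, 26.12). Then |BH| = |H − B| = 42.71.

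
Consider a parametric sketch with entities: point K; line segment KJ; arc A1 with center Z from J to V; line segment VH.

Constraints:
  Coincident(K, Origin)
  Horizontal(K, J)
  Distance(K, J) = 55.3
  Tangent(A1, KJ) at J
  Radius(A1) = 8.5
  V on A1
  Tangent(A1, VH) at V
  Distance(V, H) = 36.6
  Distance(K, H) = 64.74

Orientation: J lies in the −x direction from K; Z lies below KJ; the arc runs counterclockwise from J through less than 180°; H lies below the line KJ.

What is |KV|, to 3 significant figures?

64.1

Checks: K.y = 0.00, J.y = 0.00 ✓; |ZV| = 8.500 ✓; ∠(ZV, VH) = 90.00° ✓; |VH| = 36.60 ✓; |KH| = 64.74 ✓.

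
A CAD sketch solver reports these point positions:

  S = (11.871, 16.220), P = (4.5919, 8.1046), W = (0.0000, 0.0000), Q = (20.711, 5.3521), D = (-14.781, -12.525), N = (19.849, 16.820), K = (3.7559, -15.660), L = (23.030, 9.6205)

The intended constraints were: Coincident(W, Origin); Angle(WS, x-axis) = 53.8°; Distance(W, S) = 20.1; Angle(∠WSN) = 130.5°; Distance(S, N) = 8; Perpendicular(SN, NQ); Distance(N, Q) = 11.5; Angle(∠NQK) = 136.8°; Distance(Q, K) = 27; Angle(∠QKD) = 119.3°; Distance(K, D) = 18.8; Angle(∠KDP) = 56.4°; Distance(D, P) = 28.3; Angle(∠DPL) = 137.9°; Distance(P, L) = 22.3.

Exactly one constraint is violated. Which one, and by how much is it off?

Distance(P, L) = 22.3 — off by 3.80.

W = (0.00, 0.00) ✓; WS at 53.80° ✓; |WS| = 20.10 ✓; ∠WSN = 130.5° ✓; |SN| = 8.001 ✓; ∠(SN, NQ) = 90.00° ✓; |NQ| = 11.50 ✓; ∠NQK = 136.8° ✓; |QK| = 27.00 ✓; ∠QKD = 119.3° ✓; |KD| = 18.80 ✓; ∠KDP = 56.40° ✓; |DP| = 28.30 ✓; ∠DPL = 137.9° ✓; |PL| = 18.50 ✗.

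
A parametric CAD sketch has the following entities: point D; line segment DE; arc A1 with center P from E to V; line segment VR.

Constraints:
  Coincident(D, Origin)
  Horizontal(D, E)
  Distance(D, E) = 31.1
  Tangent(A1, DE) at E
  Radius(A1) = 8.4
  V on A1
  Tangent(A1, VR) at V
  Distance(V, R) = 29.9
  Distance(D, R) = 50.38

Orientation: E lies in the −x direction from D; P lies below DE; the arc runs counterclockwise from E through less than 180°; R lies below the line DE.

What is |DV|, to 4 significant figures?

40.61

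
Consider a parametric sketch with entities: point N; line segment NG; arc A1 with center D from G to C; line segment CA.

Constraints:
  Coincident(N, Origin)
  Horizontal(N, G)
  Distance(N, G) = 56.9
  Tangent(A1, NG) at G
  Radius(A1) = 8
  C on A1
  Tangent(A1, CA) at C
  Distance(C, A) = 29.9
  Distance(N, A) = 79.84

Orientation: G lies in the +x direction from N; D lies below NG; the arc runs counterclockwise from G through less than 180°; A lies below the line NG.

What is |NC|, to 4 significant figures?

52.85

N is at the origin; NG is horizontal with |NG| = 56.9 and G on the +x side, so G = (56.90, 0.000). A1 meets NG tangentially, so DG is at right angles to NG, so D = G + (0, -8) = (56.90, -8.000). Since DC ⟂ CA (tangency), |DA| = √(8.0² + 29.9²) = 30.95 regardless of where C sits on A1. So A lies on both circle(N, 79.84) and circle(D, 30.95); the below-NG intersection is A = (71.66, -35.21). C is the foot of the tangent from A: C = (51.09, -13.50).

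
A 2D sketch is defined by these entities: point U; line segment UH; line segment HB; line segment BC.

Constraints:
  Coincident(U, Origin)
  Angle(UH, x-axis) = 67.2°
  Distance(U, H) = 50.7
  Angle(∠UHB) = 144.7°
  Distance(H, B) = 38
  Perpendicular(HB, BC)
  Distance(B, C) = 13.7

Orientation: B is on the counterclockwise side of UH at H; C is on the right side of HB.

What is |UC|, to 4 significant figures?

90.28

U is at the origin; UH runs at 67.2° with length 50.7, so H = 50.7·(cos 67.2°, sin 67.2°) = (19.65, 46.74). ∠UHB = 144.7°, so HB runs at 67.2° + (180° − 144.7°) = 102.5° from the x-axis; with |HB| = 38.0, B = H + 38.0·(cos 102.5°, sin 102.5°) = (11.42, 83.84). HB is perpendicular to BC; with |BC| = 13.7 on the right of HB, C = B + 13.7·(0.9763, 0.2164) = (24.80, 86.80). Then |UC| = |C − U| = 90.28.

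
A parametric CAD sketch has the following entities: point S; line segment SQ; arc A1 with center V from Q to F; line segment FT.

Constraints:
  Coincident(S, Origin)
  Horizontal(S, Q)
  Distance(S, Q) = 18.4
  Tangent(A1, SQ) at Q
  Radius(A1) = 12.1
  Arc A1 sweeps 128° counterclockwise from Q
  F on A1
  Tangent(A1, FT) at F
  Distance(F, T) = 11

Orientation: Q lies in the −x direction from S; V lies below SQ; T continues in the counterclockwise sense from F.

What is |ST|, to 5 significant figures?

35.272

On A1, Q sits at bearing 90° from V; a 128° counterclockwise sweep puts F at bearing 218°, so F = V + 12.1·(cos 218°, sin 218°) = (-27.935, -19.550). The tangent condition forces VF to be normal to FT, so FT runs along (−sin 218°, cos 218°); with |FT| = 11.0, T = (-21.163, -28.218). Then |ST| = |T − S| = 35.272.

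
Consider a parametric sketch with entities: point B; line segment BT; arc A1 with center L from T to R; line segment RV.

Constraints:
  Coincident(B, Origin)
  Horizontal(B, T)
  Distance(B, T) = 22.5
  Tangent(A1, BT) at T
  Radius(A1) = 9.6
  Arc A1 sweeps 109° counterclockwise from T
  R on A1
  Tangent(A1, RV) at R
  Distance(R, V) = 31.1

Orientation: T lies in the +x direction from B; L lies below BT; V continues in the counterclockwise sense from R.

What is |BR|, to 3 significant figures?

18.5

B is at the origin; BT is horizontal with |BT| = 22.5 and T on the +x side, so T = (22.5, 0.00). A1 meets BT tangentially, so LT is at right angles to BT, so L = T + (0, -9.6) = (22.5, -9.60). On A1, T sits at bearing 90° from L; a 109° counterclockwise sweep puts R at bearing 199°, so R = L + 9.6·(cos 199°, sin 199°) = (13.4, -12.7). Then |BR| = |R − B| = 18.5.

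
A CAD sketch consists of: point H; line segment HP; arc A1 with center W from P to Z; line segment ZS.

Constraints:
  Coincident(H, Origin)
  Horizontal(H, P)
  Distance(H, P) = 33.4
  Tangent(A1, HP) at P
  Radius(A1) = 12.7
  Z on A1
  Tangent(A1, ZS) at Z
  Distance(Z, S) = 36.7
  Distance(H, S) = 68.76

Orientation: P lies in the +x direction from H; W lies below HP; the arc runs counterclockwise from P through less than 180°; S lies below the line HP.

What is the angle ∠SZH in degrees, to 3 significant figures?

174°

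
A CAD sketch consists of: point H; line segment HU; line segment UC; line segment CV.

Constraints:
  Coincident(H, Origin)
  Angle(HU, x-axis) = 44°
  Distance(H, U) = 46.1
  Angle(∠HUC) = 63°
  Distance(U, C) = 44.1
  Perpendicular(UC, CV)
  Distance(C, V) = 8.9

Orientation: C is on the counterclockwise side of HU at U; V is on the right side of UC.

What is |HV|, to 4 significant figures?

55.09

∠HUC = 63.0°, so UC runs at 44.0° + (180° − 63.0°) = 161.0° from the x-axis; with |UC| = 44.1, C = U + 44.1·(cos 161.0°, sin 161.0°) = (-8.536, 46.38). The perpendicularity gives CV at right angles to UC; with |CV| = 8.9 on the right of UC, V = C + 8.9·(0.3256, 0.9455) = (-5.638, 54.80). Then |HV| = |V − H| = 55.09.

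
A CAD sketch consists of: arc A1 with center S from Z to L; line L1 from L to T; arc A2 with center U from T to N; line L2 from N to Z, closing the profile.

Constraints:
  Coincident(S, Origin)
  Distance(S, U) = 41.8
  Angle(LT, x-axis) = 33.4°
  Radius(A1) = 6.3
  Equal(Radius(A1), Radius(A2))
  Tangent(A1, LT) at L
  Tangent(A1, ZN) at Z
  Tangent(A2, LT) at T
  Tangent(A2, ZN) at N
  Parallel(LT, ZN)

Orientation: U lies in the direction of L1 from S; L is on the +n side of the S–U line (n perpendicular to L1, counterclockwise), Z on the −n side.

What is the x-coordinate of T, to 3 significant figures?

31.4

The slot axis is L1's direction at 33.4°, so u = (cos 33.4°, sin 33.4°) = (0.835, 0.550) and n = (−sin 33.4°, cos 33.4°) = (-0.550, 0.835). S is at the origin and U lies 41.8 along u from S, so U = 41.8·u = (34.9, 23.0). Tangency of A1 to both parallel lines with radius 6.3 puts L and Z at S ± 6.3·n: L = (-3.47, 5.26), Z = (3.47, -5.26). Equal radii place T and N the same way about U: T = U + 6.3·n = (31.4, 28.3), N = U − 6.3·n = (38.4, 17.8). So T.x = 31.4.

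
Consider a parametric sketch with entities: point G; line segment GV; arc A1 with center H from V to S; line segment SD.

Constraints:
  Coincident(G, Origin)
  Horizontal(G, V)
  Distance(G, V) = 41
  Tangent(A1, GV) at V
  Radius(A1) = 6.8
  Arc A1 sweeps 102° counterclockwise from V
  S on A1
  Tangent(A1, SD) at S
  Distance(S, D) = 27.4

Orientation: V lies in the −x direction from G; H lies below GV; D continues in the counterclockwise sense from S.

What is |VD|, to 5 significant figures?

35.028

G is at the origin; GV is horizontal with |GV| = 41.0 and V on the −x side, so V = (-41.000, 0.0000). The tangent condition forces HV to be normal to GV, so H = V + (0, -6.8) = (-41.000, -6.8000). On A1, V sits at bearing 90° from H; a 102° counterclockwise sweep puts S at bearing 192°, so S = H + 6.8·(cos 192°, sin 192°) = (-47.651, -8.2138). The tangent condition forces HS to be normal to SD, so SD runs along (−sin 192°, cos 192°); with |SD| = 27.4, D = (-41.955, -35.015). Then |VD| = |D − V| = 35.028.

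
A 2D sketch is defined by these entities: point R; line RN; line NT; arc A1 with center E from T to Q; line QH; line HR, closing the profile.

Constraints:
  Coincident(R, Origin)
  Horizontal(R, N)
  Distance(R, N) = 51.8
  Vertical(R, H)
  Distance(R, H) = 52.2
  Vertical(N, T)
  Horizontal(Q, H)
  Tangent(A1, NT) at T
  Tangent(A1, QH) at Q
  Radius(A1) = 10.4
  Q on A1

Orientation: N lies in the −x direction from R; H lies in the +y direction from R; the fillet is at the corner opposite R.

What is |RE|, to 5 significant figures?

58.832

R is at the origin; R and N share the same y with |RN| = 51.8 and N on the −x side, so N = (-51.800, 0.0000). RH is vertical with |RH| = 52.2 and H on the +y side, so H = (0.0000, 52.200). The virtual corner opposite R is at (-51.800, 52.200). Since A1 is tangent to NT there, ET ⟂ NT and tangency of A1 to QH means the radius EQ is perpendicular to QH, with radius 10.4, so the center E sits 10.4 in from both sides at E = (-41.400, 41.800). Then |RE| = |E − R| = 58.832.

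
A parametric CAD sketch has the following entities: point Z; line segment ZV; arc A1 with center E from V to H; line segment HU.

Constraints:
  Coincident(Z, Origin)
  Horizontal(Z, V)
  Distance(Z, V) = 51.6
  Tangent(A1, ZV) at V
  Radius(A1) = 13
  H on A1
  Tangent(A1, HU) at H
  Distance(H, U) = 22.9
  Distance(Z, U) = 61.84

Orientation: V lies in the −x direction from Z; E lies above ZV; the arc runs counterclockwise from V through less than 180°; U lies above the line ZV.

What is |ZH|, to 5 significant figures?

43.327

Z is at the origin; ZV is horizontal with |ZV| = 51.6 and V on the −x side, so V = (-51.600, 0.0000). Since A1 is tangent to ZV there, EV ⟂ ZV, so E = V + (0, 13) = (-51.600, 13.000). Since EH ⟂ HU (tangency), |EU| = √(13.0² + 22.9²) = 26.333 regardless of where H sits on A1. So U lies on both circle(Z, 61.84) and circle(E, 26.333); the above-ZV intersection is U = (-47.930, 39.076). H is the foot of the tangent from U: H = (-39.511, 17.780).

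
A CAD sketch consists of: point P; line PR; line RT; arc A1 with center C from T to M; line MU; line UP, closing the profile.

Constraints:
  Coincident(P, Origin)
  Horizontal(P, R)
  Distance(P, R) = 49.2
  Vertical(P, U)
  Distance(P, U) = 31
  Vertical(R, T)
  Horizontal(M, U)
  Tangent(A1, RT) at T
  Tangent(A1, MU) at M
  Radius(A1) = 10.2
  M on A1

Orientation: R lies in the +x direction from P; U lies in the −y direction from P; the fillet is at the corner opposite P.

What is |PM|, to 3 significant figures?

49.8

The virtual corner opposite P is at (49.2, -31.0). Since A1 is tangent to RT there, CT ⟂ RT and tangency of A1 to MU means the radius CM is perpendicular to MU, with radius 10.2, so the center C sits 10.2 in from both sides at C = (39.0, -20.8). That places the tangent points at T = (49.2, -20.8) on RT and M = (39.0, -31.0) on MU. Then |PM| = |M − P| = 49.8.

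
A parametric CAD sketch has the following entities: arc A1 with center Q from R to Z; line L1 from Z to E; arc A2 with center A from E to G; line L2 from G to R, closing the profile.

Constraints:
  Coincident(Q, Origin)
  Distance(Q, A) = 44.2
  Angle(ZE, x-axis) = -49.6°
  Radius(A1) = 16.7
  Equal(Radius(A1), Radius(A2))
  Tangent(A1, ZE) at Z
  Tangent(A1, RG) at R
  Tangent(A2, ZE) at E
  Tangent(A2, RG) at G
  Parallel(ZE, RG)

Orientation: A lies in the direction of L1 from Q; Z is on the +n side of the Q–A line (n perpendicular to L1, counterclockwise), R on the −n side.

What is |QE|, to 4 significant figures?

47.25

The slot axis is L1's direction at -49.6°, so u = (cos -49.6°, sin -49.6°) = (0.6481, -0.7615) and n = (−sin -49.6°, cos -49.6°) = (0.7615, 0.6481). Q is at the origin and A lies 44.2 along u from Q, so A = 44.2·u = (28.65, -33.66). Tangency of A1 to both parallel lines with radius 16.7 puts Z and R at Q ± 16.7·n: Z = (12.72, 10.82), R = (-12.72, -10.82). Equal radii place E and G the same way about A: E = A + 16.7·n = (41.36, -22.84), G = A − 16.7·n = (15.93, -44.48). Then |QE| = |E − Q| = 47.25.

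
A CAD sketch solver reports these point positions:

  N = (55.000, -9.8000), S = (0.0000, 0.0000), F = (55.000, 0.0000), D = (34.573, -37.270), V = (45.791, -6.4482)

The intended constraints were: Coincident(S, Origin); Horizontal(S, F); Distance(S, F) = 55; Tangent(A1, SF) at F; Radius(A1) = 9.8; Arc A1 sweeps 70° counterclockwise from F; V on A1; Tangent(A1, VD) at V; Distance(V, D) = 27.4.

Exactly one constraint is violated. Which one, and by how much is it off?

Distance(V, D) = 27.4 — off by 5.40.

S = (0.00, 0.00) ✓; S.y = 0.00, F.y = 0.00 ✓; |SF| = 55.00 ✓; ∠(NF, FS) = 90.00° ✓; |NF| = 9.800 ✓; bearing(N→V) − bearing(N→F) = 70.00° ✓; |NV| = 9.800 ✓; ∠(NV, VD) = 90.00° ✓; |VD| = 32.80 ✗.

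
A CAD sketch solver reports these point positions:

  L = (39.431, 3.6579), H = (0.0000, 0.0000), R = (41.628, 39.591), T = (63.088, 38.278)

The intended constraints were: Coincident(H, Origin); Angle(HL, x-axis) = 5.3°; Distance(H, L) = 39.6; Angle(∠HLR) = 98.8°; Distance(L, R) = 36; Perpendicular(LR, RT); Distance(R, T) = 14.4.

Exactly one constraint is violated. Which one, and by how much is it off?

Distance(R, T) = 14.4 — off by 7.10.

H = (0.00, 0.00) ✓; HL at 5.300° ✓; |HL| = 39.60 ✓; ∠HLR = 98.80° ✓; |LR| = 36.00 ✓; ∠(LR, RT) = 90.00° ✓; |RT| = 21.50 ✗.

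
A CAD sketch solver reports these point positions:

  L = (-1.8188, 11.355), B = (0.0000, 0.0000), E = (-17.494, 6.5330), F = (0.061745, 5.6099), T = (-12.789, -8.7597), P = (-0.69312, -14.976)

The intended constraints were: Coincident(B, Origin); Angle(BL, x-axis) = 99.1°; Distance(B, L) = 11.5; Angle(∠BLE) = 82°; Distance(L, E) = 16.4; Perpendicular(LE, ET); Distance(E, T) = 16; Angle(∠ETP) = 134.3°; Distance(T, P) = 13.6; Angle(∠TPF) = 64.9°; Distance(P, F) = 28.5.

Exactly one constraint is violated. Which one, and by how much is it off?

Distance(P, F) = 28.5 — off by 7.90.

B = (0.00, 0.00) ✓; BL at 99.10° ✓; |BL| = 11.50 ✓; ∠BLE = 82.00° ✓; |LE| = 16.40 ✓; ∠(LE, ET) = 90.00° ✓; |ET| = 16.00 ✓; ∠ETP = 134.3° ✓; |TP| = 13.60 ✓; ∠TPF = 64.90° ✓; |PF| = 20.60 ✗.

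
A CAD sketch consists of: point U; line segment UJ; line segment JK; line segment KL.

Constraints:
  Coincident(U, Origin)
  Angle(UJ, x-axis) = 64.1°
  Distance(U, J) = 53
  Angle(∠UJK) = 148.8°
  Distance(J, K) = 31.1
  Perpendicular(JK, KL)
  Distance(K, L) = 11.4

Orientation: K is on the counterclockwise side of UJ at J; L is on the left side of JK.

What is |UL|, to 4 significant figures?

78.10

U is at the origin; UJ runs at 64.1° with length 53.0, so J = 53.0·(cos 64.1°, sin 64.1°) = (23.15, 47.68). ∠UJK = 148.8°, so JK runs at 64.1° + (180° − 148.8°) = 95.30° from the x-axis; with |JK| = 31.1, K = J + 31.1·(cos 95.30°, sin 95.30°) = (20.28, 78.64). JK is perpendicular to KL; with |KL| = 11.4 on the left of JK, L = K + 11.4·(-0.9957, -0.09237) = (8.927, 77.59). Then |UL| = |L − U| = 78.10.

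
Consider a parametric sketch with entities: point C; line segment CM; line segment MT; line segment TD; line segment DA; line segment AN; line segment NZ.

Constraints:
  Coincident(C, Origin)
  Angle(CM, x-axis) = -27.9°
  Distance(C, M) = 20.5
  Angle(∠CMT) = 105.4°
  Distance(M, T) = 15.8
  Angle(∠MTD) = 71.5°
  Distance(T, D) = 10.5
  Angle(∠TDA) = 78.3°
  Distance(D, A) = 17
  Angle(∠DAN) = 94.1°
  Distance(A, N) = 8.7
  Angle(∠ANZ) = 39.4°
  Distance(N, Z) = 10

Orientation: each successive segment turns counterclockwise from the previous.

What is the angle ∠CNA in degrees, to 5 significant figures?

11.029°

C is at the origin; CM runs at -27.9° with length 20.5, so M = (18.117, -9.5926). ∠CMT = 105.4° gives MT at 46.700° from the x-axis; with |MT| = 15.8, T = (28.953, 1.9062). ∠MTD = 71.5° gives TD at 155.20° from the x-axis; with |TD| = 10.5, D = (19.421, 6.3105). ∠TDA = 78.3° gives DA at -103.10° from the x-axis; with |DA| = 17.0, A = (15.568, -10.247). ∠DAN = 94.1° gives AN at -17.200° from the x-axis; with |AN| = 8.7, N = (23.879, -12.820). Then cos ∠CNA = NC·NA / (|NC||NA|), giving 11.029°.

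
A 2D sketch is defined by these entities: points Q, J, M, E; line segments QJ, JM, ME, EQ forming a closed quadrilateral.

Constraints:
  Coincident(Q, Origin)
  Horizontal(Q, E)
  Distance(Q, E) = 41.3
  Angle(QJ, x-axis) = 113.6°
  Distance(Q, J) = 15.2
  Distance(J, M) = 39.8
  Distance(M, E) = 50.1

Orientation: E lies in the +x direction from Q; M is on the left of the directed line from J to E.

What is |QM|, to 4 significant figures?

48.70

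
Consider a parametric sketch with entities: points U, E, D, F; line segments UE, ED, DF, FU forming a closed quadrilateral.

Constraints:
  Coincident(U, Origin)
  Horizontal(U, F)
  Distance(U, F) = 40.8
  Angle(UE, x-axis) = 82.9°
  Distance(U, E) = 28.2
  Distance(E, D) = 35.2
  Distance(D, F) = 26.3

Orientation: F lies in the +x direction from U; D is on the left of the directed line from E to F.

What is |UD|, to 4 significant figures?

46.69

U is at the origin; UF is horizontal with |UF| = 40.8 and F in +x, so F = (40.8, 0). UE runs at 82.9° with |UE| = 28.2, so E = (3.486, 27.98). D is determined by |ED| = 35.2 and |DF| = 26.3 together: it lies at the intersection of circle(E, 35.2) and circle(F, 26.3). With |EF| = 46.64, the foot of the radical line on EF is 29.19 from E and the perpendicular offset is √(35.2² − 29.19²) = 19.67. Taking the left-of-EF solution: D = (38.64, 26.21).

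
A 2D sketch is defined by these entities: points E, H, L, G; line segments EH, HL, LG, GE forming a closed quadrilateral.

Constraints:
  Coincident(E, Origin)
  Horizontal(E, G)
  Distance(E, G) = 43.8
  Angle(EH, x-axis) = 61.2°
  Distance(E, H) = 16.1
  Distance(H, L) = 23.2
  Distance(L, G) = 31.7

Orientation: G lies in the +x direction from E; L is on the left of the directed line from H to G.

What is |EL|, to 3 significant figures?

38.2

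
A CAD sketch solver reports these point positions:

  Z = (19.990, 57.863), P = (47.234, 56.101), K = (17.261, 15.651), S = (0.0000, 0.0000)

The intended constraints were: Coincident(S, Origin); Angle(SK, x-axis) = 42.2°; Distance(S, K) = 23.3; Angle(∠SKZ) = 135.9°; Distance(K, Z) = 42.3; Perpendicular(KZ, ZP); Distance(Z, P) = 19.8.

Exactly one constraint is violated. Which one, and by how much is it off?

Distance(Z, P) = 19.8 — off by 7.50.

S = (0.00, 0.00) ✓; SK at 42.20° ✓; |SK| = 23.30 ✓; ∠SKZ = 135.9° ✓; |KZ| = 42.30 ✓; ∠(KZ, ZP) = 90.00° ✓; |ZP| = 27.30 ✗.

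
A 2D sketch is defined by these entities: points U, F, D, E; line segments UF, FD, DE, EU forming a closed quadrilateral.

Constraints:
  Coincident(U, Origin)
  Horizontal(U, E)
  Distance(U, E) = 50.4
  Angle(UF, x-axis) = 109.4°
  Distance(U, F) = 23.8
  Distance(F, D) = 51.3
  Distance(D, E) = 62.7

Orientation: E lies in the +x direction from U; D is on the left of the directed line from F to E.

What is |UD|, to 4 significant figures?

65.21

Checks: |UE| = 50.40 ✓; |UF| = 23.80 ✓; |FD| = 51.30 ✓; |DE| = 62.70 ✓.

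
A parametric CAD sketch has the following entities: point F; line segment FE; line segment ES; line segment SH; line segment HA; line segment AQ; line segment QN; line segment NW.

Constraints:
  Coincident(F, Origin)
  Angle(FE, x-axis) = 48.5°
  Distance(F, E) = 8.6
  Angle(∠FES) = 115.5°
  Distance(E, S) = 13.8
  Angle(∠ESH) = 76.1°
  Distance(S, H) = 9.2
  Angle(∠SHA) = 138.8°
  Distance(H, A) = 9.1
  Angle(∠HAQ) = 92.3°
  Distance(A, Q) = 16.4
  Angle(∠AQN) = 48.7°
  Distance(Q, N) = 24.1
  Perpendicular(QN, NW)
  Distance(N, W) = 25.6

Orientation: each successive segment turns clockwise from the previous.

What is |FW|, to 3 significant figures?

28.8

∠AQN = 48.7° gives QN at -20.1° from the x-axis; with |QN| = 24.1, N = (22.5, -1.28). QN ⟂ NW, so NW runs at -110°; with |NW| = 25.6, W = (13.7, -25.3). Then |FW| = |W − F| = 28.8.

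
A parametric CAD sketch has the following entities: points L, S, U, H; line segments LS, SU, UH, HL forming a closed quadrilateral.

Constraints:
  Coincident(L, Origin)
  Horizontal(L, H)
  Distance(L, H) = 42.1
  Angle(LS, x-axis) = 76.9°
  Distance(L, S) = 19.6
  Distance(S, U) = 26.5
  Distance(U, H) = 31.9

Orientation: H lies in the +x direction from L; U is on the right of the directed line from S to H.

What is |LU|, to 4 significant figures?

12.74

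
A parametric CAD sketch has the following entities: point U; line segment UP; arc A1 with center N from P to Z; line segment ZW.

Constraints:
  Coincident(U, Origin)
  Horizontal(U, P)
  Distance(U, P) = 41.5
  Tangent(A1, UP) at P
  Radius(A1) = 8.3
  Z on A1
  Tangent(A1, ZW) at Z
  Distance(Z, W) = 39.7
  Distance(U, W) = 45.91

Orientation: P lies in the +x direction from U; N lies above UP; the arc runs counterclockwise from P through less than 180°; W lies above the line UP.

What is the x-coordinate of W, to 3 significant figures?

18.8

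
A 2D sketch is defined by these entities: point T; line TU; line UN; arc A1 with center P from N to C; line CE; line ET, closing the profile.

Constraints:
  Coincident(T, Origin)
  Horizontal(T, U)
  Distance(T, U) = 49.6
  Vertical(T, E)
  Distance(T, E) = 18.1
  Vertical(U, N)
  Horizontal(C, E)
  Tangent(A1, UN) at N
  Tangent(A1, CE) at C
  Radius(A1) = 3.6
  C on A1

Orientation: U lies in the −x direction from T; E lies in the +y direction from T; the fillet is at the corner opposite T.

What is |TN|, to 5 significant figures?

51.676

T is at the origin; T and U share the same y with |TU| = 49.6 and U on the −x side, so U = (-49.600, 0.0000). TE is vertical with |TE| = 18.1 and E on the +y side, so E = (0.0000, 18.100). The virtual corner opposite T is at (-49.600, 18.100). The tangent condition forces PN to be normal to UN and A1 meets CE tangentially, so PC is at right angles to CE, with radius 3.6, so the center P sits 3.6 in from both sides at P = (-46.000, 14.500). That places the tangent points at N = (-49.600, 14.500) on UN and C = (-46.000, 18.100) on CE. Then |TN| = |N − T| = 51.676.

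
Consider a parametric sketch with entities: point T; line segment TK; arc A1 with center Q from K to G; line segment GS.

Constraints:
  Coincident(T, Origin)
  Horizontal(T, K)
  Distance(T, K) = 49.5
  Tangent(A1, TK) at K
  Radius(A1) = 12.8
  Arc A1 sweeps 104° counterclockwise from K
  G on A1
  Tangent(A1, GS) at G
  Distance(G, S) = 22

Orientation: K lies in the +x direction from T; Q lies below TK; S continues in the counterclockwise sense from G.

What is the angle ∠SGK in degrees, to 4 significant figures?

128.0°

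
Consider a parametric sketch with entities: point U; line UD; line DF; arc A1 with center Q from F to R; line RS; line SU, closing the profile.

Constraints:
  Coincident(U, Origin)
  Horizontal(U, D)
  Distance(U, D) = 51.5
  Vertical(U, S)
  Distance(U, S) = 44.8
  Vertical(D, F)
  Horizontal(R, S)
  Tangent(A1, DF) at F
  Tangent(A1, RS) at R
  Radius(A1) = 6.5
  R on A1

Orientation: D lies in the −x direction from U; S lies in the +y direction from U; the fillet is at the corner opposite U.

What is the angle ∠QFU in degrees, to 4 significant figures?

36.64°

U is at the origin; U and D share the same y with |UD| = 51.5 and D on the −x side, so D = (-51.50, 0.000). US is vertical with |US| = 44.8 and S on the +y side, so S = (0.000, 44.80). The virtual corner opposite U is at (-51.50, 44.80). The tangent condition forces QF to be normal to DF and A1 meets RS tangentially, so QR is at right angles to RS, with radius 6.5, so the center Q sits 6.5 in from both sides at Q = (-45.00, 38.30). That places the tangent points at F = (-51.50, 38.30) on DF and R = (-45.00, 44.80) on RS. Then cos ∠QFU = FQ·FU / (|FQ||FU|), giving 36.64°.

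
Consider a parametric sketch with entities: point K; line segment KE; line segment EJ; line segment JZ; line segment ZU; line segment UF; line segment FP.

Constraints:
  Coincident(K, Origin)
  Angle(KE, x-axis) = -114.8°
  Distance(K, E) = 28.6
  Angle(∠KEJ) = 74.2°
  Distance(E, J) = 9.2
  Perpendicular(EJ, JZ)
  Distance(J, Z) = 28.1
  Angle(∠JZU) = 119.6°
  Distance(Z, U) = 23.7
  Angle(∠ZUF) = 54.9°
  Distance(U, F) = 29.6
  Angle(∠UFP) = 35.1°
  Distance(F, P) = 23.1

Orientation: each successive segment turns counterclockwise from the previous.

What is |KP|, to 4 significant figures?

5.739

K is at the origin; KE runs at -114.8° with length 28.6, so E = (-12.00, -25.96). ∠KEJ = 74.2° gives EJ at -9.000° from the x-axis; with |EJ| = 9.2, J = (-2.910, -27.40). The perpendicularity gives JZ at right angles to EJ, so JZ runs at 81.00°; with |JZ| = 28.1, Z = (1.486, 0.3524). ∠JZU = 119.6° gives ZU at 141.4° from the x-axis; with |ZU| = 23.7, U = (-17.04, 15.14). ∠ZUF = 54.9° gives UF at -93.50° from the x-axis; with |UF| = 29.6, F = (-18.84, -14.41). ∠UFP = 35.1° gives FP at 51.40° from the x-axis; with |FP| = 23.1, P = (-4.431, 3.647). Then |KP| = |P − K| = 5.739.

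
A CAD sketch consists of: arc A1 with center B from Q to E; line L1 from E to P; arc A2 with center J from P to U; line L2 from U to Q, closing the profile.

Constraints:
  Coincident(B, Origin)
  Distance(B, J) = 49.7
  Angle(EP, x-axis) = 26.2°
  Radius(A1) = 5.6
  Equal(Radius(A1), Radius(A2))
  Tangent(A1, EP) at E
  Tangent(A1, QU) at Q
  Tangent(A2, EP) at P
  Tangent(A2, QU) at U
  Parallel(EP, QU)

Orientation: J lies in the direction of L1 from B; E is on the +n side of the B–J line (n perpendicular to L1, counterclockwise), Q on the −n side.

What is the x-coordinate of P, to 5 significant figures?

42.121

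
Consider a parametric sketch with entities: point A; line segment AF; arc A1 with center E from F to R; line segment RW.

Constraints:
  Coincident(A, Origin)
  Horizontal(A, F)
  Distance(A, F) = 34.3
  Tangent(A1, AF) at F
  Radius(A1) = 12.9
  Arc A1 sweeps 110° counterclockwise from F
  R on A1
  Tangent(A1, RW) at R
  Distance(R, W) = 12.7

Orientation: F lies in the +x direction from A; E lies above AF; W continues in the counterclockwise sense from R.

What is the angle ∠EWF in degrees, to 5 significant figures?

10.554°

On A1, F sits at bearing -90° from E; a 110° counterclockwise sweep puts R at bearing 20°, so R = E + 12.9·(cos 20°, sin 20°) = (46.422, 17.312). A1 meets RW tangentially, so ER is at right angles to RW, so RW runs along (−sin 20°, cos 20°); with |RW| = 12.7, W = (42.078, 29.246). Then cos ∠EWF = WE·WF / (|WE||WF|), giving 10.554°.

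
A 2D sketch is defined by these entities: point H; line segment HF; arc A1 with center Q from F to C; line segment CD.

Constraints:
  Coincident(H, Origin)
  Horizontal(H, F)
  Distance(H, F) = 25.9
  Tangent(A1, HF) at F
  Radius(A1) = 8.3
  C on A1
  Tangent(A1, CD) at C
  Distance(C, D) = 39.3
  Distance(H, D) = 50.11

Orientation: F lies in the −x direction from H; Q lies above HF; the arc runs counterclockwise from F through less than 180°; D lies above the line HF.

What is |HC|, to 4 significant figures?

19.36

Checks: H = (0.00, 0.00) ✓; |HF| = 25.90 ✓; |QC| = 8.300 ✓; ∠(QC, CD) = 90.00° ✓; |CD| = 39.30 ✓; |HD| = 50.11 ✓.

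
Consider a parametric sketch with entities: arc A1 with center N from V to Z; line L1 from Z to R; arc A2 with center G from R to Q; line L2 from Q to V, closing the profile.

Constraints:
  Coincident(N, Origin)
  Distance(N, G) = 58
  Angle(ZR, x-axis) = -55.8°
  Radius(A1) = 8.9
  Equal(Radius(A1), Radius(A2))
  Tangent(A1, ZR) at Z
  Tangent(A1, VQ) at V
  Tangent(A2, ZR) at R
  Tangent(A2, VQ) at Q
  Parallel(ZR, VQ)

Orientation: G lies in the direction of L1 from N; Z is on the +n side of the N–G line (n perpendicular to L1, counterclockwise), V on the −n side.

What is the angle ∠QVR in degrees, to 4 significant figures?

17.06°

Tangency of A1 to both parallel lines with radius 8.9 puts Z and V at N ± 8.9·n: Z = (7.361, 5.003), V = (-7.361, -5.003). Equal radii place R and Q the same way about G: R = G + 8.9·n = (39.96, -42.97), Q = G − 8.9·n = (25.24, -52.97). Then cos ∠QVR = VQ·VR / (|VQ||VR|), giving 17.06°.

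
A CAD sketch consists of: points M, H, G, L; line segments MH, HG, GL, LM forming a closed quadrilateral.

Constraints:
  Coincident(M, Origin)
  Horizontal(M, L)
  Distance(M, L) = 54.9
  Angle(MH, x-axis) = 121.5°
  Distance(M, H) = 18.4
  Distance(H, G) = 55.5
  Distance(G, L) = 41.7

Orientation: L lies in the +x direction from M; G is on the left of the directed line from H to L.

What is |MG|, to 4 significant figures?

56.48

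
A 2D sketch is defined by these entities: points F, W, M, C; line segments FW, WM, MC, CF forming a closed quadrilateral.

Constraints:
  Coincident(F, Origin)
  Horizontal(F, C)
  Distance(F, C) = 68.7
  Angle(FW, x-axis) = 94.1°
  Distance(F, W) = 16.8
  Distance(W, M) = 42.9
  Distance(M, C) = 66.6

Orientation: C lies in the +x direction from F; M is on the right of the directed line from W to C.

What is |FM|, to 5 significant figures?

26.309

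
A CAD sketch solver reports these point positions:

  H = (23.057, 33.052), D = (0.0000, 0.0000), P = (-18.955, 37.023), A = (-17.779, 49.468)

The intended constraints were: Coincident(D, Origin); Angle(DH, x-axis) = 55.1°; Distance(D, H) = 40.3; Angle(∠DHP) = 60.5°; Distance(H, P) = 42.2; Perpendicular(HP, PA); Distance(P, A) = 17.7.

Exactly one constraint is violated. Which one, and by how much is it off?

Distance(P, A) = 17.7 — off by 5.20.

D = (0.00, 0.00) ✓; DH at 55.10° ✓; |DH| = 40.30 ✓; ∠DHP = 60.50° ✓; |HP| = 42.20 ✓; ∠(HP, PA) = 90.00° ✓; |PA| = 12.50 ✗.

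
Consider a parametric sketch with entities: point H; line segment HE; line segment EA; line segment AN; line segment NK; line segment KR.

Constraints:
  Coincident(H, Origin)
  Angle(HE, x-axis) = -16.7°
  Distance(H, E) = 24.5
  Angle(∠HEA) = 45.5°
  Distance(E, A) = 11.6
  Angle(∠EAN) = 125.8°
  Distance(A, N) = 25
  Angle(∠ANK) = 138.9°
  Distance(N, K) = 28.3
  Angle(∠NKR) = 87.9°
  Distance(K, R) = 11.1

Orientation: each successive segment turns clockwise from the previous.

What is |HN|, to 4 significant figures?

9.475

H is at the origin; HE runs at -16.7° with length 24.5, so E = (23.47, -7.040). ∠HEA = 45.5° gives EA at -151.2° from the x-axis; with |EA| = 11.6, A = (13.30, -12.63). ∠EAN = 125.8° gives AN at 154.6° from the x-axis; with |AN| = 25.0, N = (-9.282, -1.905). Then |HN| = |N − H| = 9.475.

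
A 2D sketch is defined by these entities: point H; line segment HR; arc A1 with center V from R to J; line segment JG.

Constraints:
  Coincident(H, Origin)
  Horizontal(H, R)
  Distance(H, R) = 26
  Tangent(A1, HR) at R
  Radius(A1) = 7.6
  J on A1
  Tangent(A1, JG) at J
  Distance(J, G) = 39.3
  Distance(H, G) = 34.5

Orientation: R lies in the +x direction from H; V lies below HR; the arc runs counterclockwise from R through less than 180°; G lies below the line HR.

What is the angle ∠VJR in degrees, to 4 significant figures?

63.62°

Checks: |VJ| = 7.600 ✓; ∠(VJ, JG) = 90.00° ✓; |JG| = 39.30 ✓; |HG| = 34.50 ✓.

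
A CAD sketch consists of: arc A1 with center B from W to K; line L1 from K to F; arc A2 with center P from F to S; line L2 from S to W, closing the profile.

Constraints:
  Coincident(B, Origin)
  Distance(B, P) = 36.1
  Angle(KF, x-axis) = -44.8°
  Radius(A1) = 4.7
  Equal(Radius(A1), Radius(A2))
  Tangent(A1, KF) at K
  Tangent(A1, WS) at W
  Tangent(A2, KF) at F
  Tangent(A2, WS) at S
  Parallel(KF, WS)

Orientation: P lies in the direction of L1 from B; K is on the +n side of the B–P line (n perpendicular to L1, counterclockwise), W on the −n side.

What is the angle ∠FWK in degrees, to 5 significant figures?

75.405°

The slot axis is L1's direction at -44.8°, so u = (cos -44.8°, sin -44.8°) = (0.70957, -0.70463) and n = (−sin -44.8°, cos -44.8°) = (0.70463, 0.70957). B is at the origin and P lies 36.1 along u from B, so P = 36.1·u = (25.616, -25.437). Tangency of A1 to both parallel lines with radius 4.7 puts K and W at B ± 4.7·n: K = (3.3118, 3.3350), W = (-3.3118, -3.3350). Equal radii place F and S the same way about P: F = P + 4.7·n = (28.927, -22.102), S = P − 4.7·n = (22.304, -28.772). Then cos ∠FWK = WF·WK / (|WF||WK|), giving 75.405°.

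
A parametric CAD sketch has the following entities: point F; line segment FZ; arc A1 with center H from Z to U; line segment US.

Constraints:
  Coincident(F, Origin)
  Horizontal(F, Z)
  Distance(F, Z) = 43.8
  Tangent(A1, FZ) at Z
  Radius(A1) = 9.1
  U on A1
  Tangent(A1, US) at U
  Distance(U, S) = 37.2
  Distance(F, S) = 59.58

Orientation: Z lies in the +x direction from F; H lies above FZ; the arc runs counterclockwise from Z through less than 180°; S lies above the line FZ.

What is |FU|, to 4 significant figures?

53.66

Checks: |HU| = 9.100 ✓; ∠(HU, US) = 90.00° ✓; |US| = 37.20 ✓; |FS| = 59.58 ✓.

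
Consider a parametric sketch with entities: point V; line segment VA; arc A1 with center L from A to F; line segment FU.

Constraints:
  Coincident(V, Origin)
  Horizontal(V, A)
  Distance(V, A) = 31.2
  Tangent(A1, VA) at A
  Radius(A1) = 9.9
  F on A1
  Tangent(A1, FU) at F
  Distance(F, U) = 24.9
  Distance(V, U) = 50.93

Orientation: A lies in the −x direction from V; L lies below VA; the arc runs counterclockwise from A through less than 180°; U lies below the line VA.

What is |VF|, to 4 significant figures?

42.60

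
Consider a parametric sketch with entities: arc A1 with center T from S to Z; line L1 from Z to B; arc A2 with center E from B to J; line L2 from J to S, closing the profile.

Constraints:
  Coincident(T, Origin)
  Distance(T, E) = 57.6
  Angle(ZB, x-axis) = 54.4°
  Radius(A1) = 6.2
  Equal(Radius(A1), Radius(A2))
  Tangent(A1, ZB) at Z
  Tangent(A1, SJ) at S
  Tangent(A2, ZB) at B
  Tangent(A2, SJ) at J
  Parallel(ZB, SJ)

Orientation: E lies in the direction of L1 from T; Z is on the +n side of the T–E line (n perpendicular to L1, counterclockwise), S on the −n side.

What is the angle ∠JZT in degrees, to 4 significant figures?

77.85°

The slot axis is L1's direction at 54.4°, so u = (cos 54.4°, sin 54.4°) = (0.5821, 0.8131) and n = (−sin 54.4°, cos 54.4°) = (-0.8131, 0.5821). T is at the origin and E lies 57.6 along u from T, so E = 57.6·u = (33.53, 46.83). Tangency of A1 to both parallel lines with radius 6.2 puts Z and S at T ± 6.2·n: Z = (-5.041, 3.609), S = (5.041, -3.609). Equal radii place B and J the same way about E: B = E + 6.2·n = (28.49, 50.44), J = E − 6.2·n = (38.57, 43.23). Then cos ∠JZT = ZJ·ZT / (|ZJ||ZT|), giving 77.85°.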